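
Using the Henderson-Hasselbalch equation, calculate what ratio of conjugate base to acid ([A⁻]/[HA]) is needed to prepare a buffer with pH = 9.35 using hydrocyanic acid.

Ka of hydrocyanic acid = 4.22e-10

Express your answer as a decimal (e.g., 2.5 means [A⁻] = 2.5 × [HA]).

pKa = -log(4.22e-10) = 9.3747. pH = pKa + log([A⁻]/[HA]), so log([A⁻]/[HA]) = pH − pKa = 9.35 − 9.3747 = -0.0247. [A⁻]/[HA] = 10^(-0.0247) = 0.945

[A⁻]/[HA] = 0.945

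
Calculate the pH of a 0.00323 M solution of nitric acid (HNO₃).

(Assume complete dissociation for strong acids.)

[H⁺] = 0.00323 M for strong acid. pH = -log[H⁺] = -log(0.00323)

pH = 2.49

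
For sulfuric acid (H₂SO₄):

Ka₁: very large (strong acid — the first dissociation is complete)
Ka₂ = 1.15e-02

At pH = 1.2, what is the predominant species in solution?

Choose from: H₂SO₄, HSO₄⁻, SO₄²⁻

The first dissociation is complete, so H₂SO₄ itself is never the predominant species in water; pKa₂ = -log(1.15e-02) = 1.94. For a polyprotic acid the predominant species crosses at each pKa: below pKa_n the protonated form dominates, above it the deprotonated form does. At pH = 1.2, the predominant species is HSO₄⁻.

HSO₄⁻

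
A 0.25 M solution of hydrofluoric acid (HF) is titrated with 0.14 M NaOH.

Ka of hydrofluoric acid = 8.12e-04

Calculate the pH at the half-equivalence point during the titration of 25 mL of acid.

At half-equivalence [HA] = [A⁻], so Henderson-Hasselbalch gives pH = pKa = -log(8.12e-04) = 3.09.

pH = pKa = 3.09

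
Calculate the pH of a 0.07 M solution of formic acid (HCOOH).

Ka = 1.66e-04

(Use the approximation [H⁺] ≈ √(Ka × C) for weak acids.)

[H⁺] = √(Ka × C) = √(1.66e-04 × 0.07) = 3.4088e-03. pH = -log(3.4088e-03)

pH = 2.47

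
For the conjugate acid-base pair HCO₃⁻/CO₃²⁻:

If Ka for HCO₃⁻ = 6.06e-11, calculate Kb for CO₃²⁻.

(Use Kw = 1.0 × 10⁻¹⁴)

For a conjugate pair Ka × Kb = Kw, so Kb = Kw/Ka = 1.0 × 10⁻¹⁴ / 6.06e-11 = 1.65e-04.

K_b = 1.65e-04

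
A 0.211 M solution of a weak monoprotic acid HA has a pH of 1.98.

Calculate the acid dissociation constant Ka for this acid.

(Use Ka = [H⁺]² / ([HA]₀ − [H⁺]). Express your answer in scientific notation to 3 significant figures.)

[H⁺] = 10^(−pH) = 10^(−1.98) = 1.047e-02 M. For HA ⇌ H⁺ + A⁻, Ka = [H⁺][A⁻]/[HA] = [H⁺]² / ([HA]₀ − [H⁺]) = (1.047e-02)² / (0.211 − 1.047e-02) = 5.47e-04.

K_a = 5.47e-04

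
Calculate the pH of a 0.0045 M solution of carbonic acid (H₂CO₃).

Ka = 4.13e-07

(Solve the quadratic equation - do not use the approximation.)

x² + Ka×x - Ka×C = 0. Using quadratic formula: [H⁺] = 4.2904e-05

pH = 4.37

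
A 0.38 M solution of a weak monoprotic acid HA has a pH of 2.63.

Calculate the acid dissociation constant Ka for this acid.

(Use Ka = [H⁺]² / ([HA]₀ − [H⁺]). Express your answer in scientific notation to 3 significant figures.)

[H⁺] = 10^(−pH) = 10^(−2.63) = 2.344e-03 M. For HA ⇌ H⁺ + A⁻, Ka = [H⁺][A⁻]/[HA] = [H⁺]² / ([HA]₀ − [H⁺]) = (2.344e-03)² / (0.38 − 2.344e-03) = 1.46e-05.

K_a = 1.46e-05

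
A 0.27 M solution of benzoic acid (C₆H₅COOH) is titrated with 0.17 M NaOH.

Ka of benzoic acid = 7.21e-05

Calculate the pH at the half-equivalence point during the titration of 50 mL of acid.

At half-equivalence [HA] = [A⁻], so Henderson-Hasselbalch gives pH = pKa = -log(7.21e-05) = 4.14.

pH = pKa = 4.14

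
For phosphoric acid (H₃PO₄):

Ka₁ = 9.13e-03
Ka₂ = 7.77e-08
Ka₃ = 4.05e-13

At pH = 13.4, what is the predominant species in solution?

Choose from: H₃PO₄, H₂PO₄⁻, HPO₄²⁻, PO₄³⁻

pKa₁ = 2.04, pKa₂ = 7.11, pKa₃ = 12.39. For a polyprotic acid the predominant species crosses at each pKa: below pKa_n the protonated form dominates, above it the deprotonated form does. At pH = 13.4, the predominant species is PO₄³⁻.

PO₄³⁻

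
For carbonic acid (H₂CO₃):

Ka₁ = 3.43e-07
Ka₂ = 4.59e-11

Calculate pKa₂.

pKa₂ = -log(Ka₂) = -log(4.59e-11) = 10.34.

pK_{a2} = 10.34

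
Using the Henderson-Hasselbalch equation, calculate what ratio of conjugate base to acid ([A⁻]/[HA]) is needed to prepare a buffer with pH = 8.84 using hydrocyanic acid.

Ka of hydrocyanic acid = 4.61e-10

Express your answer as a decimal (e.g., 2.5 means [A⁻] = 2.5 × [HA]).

pKa = -log(4.61e-10) = 9.3363. pH = pKa + log([A⁻]/[HA]), so log([A⁻]/[HA]) = pH − pKa = 8.84 − 9.3363 = -0.4963. [A⁻]/[HA] = 10^(-0.4963) = 0.319

[A⁻]/[HA] = 0.319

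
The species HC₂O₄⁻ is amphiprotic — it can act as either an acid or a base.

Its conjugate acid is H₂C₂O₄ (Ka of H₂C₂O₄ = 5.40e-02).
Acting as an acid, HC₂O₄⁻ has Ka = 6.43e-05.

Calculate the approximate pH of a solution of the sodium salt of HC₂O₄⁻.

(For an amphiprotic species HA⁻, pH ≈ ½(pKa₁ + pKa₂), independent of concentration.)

pKa₁ = -log(5.40e-02) = 1.27; pKa₂ = -log(6.43e-05) = 4.19. For an amphiprotic species, pH ≈ ½(pKa₁ + pKa₂) = ½(1.27 + 4.19) = 2.73.

pH = 2.73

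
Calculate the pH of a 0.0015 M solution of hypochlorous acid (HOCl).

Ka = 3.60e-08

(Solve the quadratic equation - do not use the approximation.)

x² + Ka×x - Ka×C = 0. Using quadratic formula: [H⁺] = 7.3305e-06

pH = 5.13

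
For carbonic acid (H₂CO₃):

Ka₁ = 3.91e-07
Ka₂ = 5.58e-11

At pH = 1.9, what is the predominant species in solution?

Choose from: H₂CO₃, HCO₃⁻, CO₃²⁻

pKa₁ = 6.41, pKa₂ = 10.25. For a polyprotic acid the predominant species crosses at each pKa: below pKa_n the protonated form dominates, above it the deprotonated form does. At pH = 1.9, the predominant species is H₂CO₃.

H₂CO₃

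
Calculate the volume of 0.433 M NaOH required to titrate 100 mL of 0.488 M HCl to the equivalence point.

At equivalence: moles acid = moles base. moles HCl = 0.488 × 100/1000 = 0.0488 mol. V_base = moles / 0.433 × 1000 = 112.7 mL.

V_{base} = 112.7 mL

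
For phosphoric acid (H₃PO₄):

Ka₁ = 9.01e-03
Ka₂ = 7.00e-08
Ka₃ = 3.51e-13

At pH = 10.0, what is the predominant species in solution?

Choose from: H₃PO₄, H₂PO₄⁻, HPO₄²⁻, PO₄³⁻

pKa₁ = 2.05, pKa₂ = 7.15, pKa₃ = 12.45. For a polyprotic acid the predominant species crosses at each pKa: below pKa_n the protonated form dominates, above it the deprotonated form does. At pH = 10.0, the predominant species is HPO₄²⁻.

HPO₄²⁻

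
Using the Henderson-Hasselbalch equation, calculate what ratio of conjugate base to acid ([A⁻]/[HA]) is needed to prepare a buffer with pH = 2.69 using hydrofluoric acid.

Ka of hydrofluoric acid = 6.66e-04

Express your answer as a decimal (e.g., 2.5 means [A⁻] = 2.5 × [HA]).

pKa = -log(6.66e-04) = 3.1765. pH = pKa + log([A⁻]/[HA]), so log([A⁻]/[HA]) = pH − pKa = 2.69 − 3.1765 = -0.4865. [A⁻]/[HA] = 10^(-0.4865) = 0.326

[A⁻]/[HA] = 0.326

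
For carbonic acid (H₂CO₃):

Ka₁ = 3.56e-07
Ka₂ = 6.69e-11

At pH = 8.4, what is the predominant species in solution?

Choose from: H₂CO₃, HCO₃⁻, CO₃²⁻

pKa₁ = 6.45, pKa₂ = 10.17. For a polyprotic acid the predominant species crosses at each pKa: below pKa_n the protonated form dominates, above it the deprotonated form does. At pH = 8.4, the predominant species is HCO₃⁻.

HCO₃⁻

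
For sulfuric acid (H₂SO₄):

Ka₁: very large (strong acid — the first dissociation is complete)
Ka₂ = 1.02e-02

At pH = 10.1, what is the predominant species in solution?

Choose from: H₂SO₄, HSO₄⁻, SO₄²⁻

The first dissociation is complete, so H₂SO₄ itself is never the predominant species in water; pKa₂ = -log(1.02e-02) = 1.99. For a polyprotic acid the predominant species crosses at each pKa: below pKa_n the protonated form dominates, above it the deprotonated form does. At pH = 10.1, the predominant species is SO₄²⁻.

SO₄²⁻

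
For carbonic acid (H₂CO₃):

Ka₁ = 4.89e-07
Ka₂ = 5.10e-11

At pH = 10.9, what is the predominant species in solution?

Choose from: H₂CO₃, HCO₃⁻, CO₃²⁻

pKa₁ = 6.31, pKa₂ = 10.29. For a polyprotic acid the predominant species crosses at each pKa: below pKa_n the protonated form dominates, above it the deprotonated form does. At pH = 10.9, the predominant species is CO₃²⁻.

CO₃²⁻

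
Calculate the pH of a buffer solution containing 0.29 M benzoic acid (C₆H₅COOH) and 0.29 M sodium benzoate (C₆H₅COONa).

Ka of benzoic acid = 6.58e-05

pKa = -log(6.58e-05) = 4.18. pH = pKa + log([A⁻]/[HA]) = 4.18 + log(0.29/0.29)

pH = 4.18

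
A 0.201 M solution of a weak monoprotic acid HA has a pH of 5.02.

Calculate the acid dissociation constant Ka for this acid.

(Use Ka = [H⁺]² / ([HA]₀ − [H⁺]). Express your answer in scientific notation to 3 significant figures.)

[H⁺] = 10^(−pH) = 10^(−5.02) = 9.550e-06 M. For HA ⇌ H⁺ + A⁻, Ka = [H⁺][A⁻]/[HA] = [H⁺]² / ([HA]₀ − [H⁺]) = (9.550e-06)² / (0.201 − 9.550e-06) = 4.54e-10.

K_a = 4.54e-10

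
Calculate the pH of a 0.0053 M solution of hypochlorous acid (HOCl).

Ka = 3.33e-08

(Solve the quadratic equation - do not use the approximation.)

x² + Ka×x - Ka×C = 0. Using quadratic formula: [H⁺] = 1.3268e-05

pH = 4.88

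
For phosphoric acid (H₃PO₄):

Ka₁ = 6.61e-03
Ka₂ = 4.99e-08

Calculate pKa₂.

pKa₂ = -log(Ka₂) = -log(4.99e-08) = 7.30.

pK_{a2} = 7.30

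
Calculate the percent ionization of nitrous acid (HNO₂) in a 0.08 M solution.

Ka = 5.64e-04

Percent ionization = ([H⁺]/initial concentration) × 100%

Using Ka equilibrium: x² + Ka×x - Ka×C = 0. Solving: [H⁺] = 6.4411e-03. Percent = (6.4411e-03/0.08) × 100

Percent ionization = 8.05%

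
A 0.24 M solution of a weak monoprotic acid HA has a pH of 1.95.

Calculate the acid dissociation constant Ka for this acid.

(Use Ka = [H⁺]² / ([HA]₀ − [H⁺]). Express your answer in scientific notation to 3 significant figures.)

[H⁺] = 10^(−pH) = 10^(−1.95) = 1.122e-02 M. For HA ⇌ H⁺ + A⁻, Ka = [H⁺][A⁻]/[HA] = [H⁺]² / ([HA]₀ − [H⁺]) = (1.122e-02)² / (0.24 − 1.122e-02) = 5.50e-04.

K_a = 5.50e-04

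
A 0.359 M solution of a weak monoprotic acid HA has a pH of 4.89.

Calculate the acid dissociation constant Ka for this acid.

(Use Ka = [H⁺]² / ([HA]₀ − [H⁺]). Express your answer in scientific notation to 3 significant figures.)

[H⁺] = 10^(−pH) = 10^(−4.89) = 1.288e-05 M. For HA ⇌ H⁺ + A⁻, Ka = [H⁺][A⁻]/[HA] = [H⁺]² / ([HA]₀ − [H⁺]) = (1.288e-05)² / (0.359 − 1.288e-05) = 4.62e-10.

K_a = 4.62e-10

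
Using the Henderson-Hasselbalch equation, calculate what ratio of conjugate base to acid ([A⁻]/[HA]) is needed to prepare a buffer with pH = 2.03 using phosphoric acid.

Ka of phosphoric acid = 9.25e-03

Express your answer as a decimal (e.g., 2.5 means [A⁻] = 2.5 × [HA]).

pKa = -log(9.25e-03) = 2.0339. pH = pKa + log([A⁻]/[HA]), so log([A⁻]/[HA]) = pH − pKa = 2.03 − 2.0339 = -0.0039. [A⁻]/[HA] = 10^(-0.0039) = 0.991

[A⁻]/[HA] = 0.991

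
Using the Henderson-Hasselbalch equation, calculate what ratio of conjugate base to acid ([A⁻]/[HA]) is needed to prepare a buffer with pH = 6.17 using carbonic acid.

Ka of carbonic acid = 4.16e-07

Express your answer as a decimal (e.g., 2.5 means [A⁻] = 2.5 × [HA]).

pKa = -log(4.16e-07) = 6.3809. pH = pKa + log([A⁻]/[HA]), so log([A⁻]/[HA]) = pH − pKa = 6.17 − 6.3809 = -0.2109. [A⁻]/[HA] = 10^(-0.2109) = 0.615

[A⁻]/[HA] = 0.615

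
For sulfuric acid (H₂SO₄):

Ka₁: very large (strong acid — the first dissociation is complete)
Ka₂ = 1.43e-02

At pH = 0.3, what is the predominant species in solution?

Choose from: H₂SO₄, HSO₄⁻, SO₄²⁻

The first dissociation is complete, so H₂SO₄ itself is never the predominant species in water; pKa₂ = -log(1.43e-02) = 1.84. For a polyprotic acid the predominant species crosses at each pKa: below pKa_n the protonated form dominates, above it the deprotonated form does. At pH = 0.3, the predominant species is HSO₄⁻.

HSO₄⁻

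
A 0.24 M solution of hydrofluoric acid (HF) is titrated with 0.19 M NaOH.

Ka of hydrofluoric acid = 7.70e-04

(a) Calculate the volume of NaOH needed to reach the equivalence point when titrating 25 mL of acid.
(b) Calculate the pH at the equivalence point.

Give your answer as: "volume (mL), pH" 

moles acid = 0.24 × 25/1000 = 0.006 mol; V_base = moles/0.19 × 1000 = 31.6 mL. At equivalence only the conjugate base is present: [A⁻] = 0.006/0.057 = 1.0605e-01 M. Kb = Kw/Ka = 1.30e-11; [OH⁻] = √(Kb × [A⁻]) = 1.1736e-06; pOH = 5.93; pH = 14 - pOH = 8.07.

V = 31.6 mL, pH = 8.07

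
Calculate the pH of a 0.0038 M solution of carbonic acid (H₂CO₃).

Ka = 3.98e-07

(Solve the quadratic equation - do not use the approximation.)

x² + Ka×x - Ka×C = 0. Using quadratic formula: [H⁺] = 3.8691e-05

pH = 4.41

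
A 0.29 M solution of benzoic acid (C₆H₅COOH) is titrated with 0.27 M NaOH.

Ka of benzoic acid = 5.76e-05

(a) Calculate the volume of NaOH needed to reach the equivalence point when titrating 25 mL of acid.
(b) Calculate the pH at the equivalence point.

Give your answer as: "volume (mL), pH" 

moles acid = 0.29 × 25/1000 = 0.00725 mol; V_base = moles/0.27 × 1000 = 26.9 mL. At equivalence only the conjugate base is present: [A⁻] = 0.00725/0.052 = 1.3982e-01 M. Kb = Kw/Ka = 1.74e-10; [OH⁻] = √(Kb × [A⁻]) = 4.9269e-06; pOH = 5.31; pH = 14 - pOH = 8.69.

V = 26.9 mL, pH = 8.69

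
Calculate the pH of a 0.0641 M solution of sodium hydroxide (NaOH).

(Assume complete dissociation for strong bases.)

[OH⁻] = 0.0641 M for strong base. pOH = -log[OH⁻] = 1.19, pH = 14 - pOH

pH = 12.81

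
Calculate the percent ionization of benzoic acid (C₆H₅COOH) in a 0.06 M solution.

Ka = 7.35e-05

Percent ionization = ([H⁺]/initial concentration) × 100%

Using Ka equilibrium: x² + Ka×x - Ka×C = 0. Solving: [H⁺] = 2.0636e-03. Percent = (2.0636e-03/0.06) × 100

Percent ionization = 3.44%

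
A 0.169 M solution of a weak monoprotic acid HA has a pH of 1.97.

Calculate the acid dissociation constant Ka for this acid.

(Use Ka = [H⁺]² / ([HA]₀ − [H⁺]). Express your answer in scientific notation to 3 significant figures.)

[H⁺] = 10^(−pH) = 10^(−1.97) = 1.072e-02 M. For HA ⇌ H⁺ + A⁻, Ka = [H⁺][A⁻]/[HA] = [H⁺]² / ([HA]₀ − [H⁺]) = (1.072e-02)² / (0.169 − 1.072e-02) = 7.25e-04.

K_a = 7.25e-04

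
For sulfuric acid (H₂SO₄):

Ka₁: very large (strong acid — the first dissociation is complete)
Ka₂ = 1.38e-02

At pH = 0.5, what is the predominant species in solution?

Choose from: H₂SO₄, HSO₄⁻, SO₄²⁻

The first dissociation is complete, so H₂SO₄ itself is never the predominant species in water; pKa₂ = -log(1.38e-02) = 1.86. For a polyprotic acid the predominant species crosses at each pKa: below pKa_n the protonated form dominates, above it the deprotonated form does. At pH = 0.5, the predominant species is HSO₄⁻.

HSO₄⁻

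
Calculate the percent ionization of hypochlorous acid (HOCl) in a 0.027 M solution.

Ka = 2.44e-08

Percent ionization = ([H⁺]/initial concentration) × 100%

Using Ka equilibrium: x² + Ka×x - Ka×C = 0. Solving: [H⁺] = 2.5655e-05. Percent = (2.5655e-05/0.027) × 100

Percent ionization = 0.095%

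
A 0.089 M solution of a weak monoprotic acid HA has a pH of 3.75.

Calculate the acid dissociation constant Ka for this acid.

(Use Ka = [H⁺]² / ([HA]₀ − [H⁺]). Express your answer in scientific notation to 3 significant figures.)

[H⁺] = 10^(−pH) = 10^(−3.75) = 1.778e-04 M. For HA ⇌ H⁺ + A⁻, Ka = [H⁺][A⁻]/[HA] = [H⁺]² / ([HA]₀ − [H⁺]) = (1.778e-04)² / (0.089 − 1.778e-04) = 3.56e-07.

K_a = 3.56e-07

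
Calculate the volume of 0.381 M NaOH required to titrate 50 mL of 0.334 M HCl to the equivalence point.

At equivalence: moles acid = moles base. moles HCl = 0.334 × 50/1000 = 0.0167 mol. V_base = moles / 0.381 × 1000 = 43.8 mL.

V_{base} = 43.8 mL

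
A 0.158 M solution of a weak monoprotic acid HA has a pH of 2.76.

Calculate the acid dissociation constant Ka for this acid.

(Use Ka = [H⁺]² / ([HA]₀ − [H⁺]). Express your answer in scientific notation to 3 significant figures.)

[H⁺] = 10^(−pH) = 10^(−2.76) = 1.738e-03 M. For HA ⇌ H⁺ + A⁻, Ka = [H⁺][A⁻]/[HA] = [H⁺]² / ([HA]₀ − [H⁺]) = (1.738e-03)² / (0.158 − 1.738e-03) = 1.93e-05.

K_a = 1.93e-05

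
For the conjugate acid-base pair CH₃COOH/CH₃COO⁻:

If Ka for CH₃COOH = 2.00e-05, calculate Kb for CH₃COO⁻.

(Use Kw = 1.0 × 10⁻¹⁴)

For a conjugate pair Ka × Kb = Kw, so Kb = Kw/Ka = 1.0 × 10⁻¹⁴ / 2.00e-05 = 5.00e-10.

K_b = 5.00e-10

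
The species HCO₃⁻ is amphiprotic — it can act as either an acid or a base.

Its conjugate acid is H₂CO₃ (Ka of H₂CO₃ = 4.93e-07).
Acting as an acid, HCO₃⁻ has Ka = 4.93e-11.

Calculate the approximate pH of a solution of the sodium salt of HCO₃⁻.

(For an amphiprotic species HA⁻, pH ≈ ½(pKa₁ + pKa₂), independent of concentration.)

pKa₁ = -log(4.93e-07) = 6.31; pKa₂ = -log(4.93e-11) = 10.31. For an amphiprotic species, pH ≈ ½(pKa₁ + pKa₂) = ½(6.31 + 10.31) = 8.31.

pH = 8.31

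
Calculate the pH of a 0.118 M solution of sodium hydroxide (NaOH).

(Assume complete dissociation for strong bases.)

[OH⁻] = 0.118 M for strong base. pOH = -log[OH⁻] = 0.93, pH = 14 - pOH

pH = 13.07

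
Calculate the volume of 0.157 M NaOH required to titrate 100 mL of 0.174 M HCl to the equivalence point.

At equivalence: moles acid = moles base. moles HCl = 0.174 × 100/1000 = 0.0174 mol. V_base = moles / 0.157 × 1000 = 110.8 mL.

V_{base} = 110.8 mL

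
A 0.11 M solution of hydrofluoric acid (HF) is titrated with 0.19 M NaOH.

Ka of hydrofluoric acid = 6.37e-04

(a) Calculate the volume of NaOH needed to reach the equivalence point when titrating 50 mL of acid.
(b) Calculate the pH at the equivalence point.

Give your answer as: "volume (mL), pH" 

moles acid = 0.11 × 50/1000 = 0.0055 mol; V_base = moles/0.19 × 1000 = 28.9 mL. At equivalence only the conjugate base is present: [A⁻] = 0.0055/0.079 = 6.9667e-02 M. Kb = Kw/Ka = 1.57e-11; [OH⁻] = √(Kb × [A⁻]) = 1.0458e-06; pOH = 5.98; pH = 14 - pOH = 8.02.

V = 28.9 mL, pH = 8.02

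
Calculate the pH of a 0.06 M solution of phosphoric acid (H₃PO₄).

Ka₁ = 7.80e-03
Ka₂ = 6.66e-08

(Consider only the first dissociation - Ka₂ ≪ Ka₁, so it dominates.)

First dissociation dominates. From Ka₁ = [H⁺][HA⁻]/[H₂A], x² + Ka₁·x − Ka₁·C = 0 with C = 0.06 M and Ka₁ = 7.80e-03. Solving: [H⁺] = (−Ka₁ + √(Ka₁² + 4·Ka₁·C)) / 2 = 1.8082e-02 M. pH = -log(1.8082e-02) = 1.74.

pH = 1.74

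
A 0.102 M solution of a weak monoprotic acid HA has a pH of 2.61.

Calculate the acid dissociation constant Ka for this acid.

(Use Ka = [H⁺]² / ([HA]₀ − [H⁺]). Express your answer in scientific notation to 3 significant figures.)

[H⁺] = 10^(−pH) = 10^(−2.61) = 2.455e-03 M. For HA ⇌ H⁺ + A⁻, Ka = [H⁺][A⁻]/[HA] = [H⁺]² / ([HA]₀ − [H⁺]) = (2.455e-03)² / (0.102 − 2.455e-03) = 6.05e-05.

K_a = 6.05e-05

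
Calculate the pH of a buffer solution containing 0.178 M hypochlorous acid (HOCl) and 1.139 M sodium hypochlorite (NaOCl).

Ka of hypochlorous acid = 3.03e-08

pKa = -log(3.03e-08) = 7.52. pH = pKa + log([A⁻]/[HA]) = 7.52 + log(1.139/0.178)

pH = 8.32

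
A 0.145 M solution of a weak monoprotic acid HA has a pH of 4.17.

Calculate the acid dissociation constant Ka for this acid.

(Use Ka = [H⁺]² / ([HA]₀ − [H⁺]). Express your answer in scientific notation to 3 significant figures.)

[H⁺] = 10^(−pH) = 10^(−4.17) = 6.761e-05 M. For HA ⇌ H⁺ + A⁻, Ka = [H⁺][A⁻]/[HA] = [H⁺]² / ([HA]₀ − [H⁺]) = (6.761e-05)² / (0.145 − 6.761e-05) = 3.15e-08.

K_a = 3.15e-08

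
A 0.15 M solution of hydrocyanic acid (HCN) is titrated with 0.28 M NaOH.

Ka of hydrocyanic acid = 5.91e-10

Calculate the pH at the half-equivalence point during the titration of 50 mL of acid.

At half-equivalence [HA] = [A⁻], so Henderson-Hasselbalch gives pH = pKa = -log(5.91e-10) = 9.23.

pH = pKa = 9.23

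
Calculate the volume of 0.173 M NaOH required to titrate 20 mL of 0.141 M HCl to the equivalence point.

At equivalence: moles acid = moles base. moles HCl = 0.141 × 20/1000 = 0.00282 mol. V_base = moles / 0.173 × 1000 = 16.3 mL.

V_{base} = 16.3 mL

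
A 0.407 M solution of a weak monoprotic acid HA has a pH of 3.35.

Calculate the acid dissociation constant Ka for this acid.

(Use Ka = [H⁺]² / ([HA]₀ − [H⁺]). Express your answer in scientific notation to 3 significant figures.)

[H⁺] = 10^(−pH) = 10^(−3.35) = 4.467e-04 M. For HA ⇌ H⁺ + A⁻, Ka = [H⁺][A⁻]/[HA] = [H⁺]² / ([HA]₀ − [H⁺]) = (4.467e-04)² / (0.407 − 4.467e-04) = 4.91e-07.

K_a = 4.91e-07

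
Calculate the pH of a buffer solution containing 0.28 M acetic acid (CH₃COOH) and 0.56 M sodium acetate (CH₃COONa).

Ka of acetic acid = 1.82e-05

pKa = -log(1.82e-05) = 4.74. pH = pKa + log([A⁻]/[HA]) = 4.74 + log(0.56/0.28)

pH = 5.04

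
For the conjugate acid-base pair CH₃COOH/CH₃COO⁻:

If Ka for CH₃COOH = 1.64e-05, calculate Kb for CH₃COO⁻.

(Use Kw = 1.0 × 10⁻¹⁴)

For a conjugate pair Ka × Kb = Kw, so Kb = Kw/Ka = 1.0 × 10⁻¹⁴ / 1.64e-05 = 6.10e-10.

K_b = 6.10e-10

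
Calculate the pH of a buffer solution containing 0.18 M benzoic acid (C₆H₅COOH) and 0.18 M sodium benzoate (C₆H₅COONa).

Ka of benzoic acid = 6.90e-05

pKa = -log(6.90e-05) = 4.16. pH = pKa + log([A⁻]/[HA]) = 4.16 + log(0.18/0.18)

pH = 4.16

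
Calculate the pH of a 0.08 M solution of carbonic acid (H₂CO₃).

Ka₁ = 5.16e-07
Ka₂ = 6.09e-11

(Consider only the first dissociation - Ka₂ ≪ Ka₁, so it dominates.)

First dissociation dominates. From Ka₁ = [H⁺][HA⁻]/[H₂A], x² + Ka₁·x − Ka₁·C = 0 with C = 0.08 M and Ka₁ = 5.16e-07. Solving: [H⁺] = (−Ka₁ + √(Ka₁² + 4·Ka₁·C)) / 2 = 2.0292e-04 M. pH = -log(2.0292e-04) = 3.69.

pH = 3.69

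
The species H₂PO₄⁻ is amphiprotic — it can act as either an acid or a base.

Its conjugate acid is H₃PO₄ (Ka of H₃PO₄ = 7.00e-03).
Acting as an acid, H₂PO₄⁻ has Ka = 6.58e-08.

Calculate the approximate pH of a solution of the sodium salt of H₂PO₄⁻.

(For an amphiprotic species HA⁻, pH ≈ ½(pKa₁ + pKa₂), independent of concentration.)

pKa₁ = -log(7.00e-03) = 2.15; pKa₂ = -log(6.58e-08) = 7.18. For an amphiprotic species, pH ≈ ½(pKa₁ + pKa₂) = ½(2.15 + 7.18) = 4.67.

pH = 4.67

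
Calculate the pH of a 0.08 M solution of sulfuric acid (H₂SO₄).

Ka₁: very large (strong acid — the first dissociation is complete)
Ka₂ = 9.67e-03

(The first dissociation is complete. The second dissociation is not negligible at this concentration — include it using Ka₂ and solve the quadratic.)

First dissociation is complete: [H⁺]₀ = [HSO₄⁻]₀ = C = 0.08 M. Second dissociation HSO₄⁻ ⇌ H⁺ + SO₄²⁻: let x = [SO₄²⁻]. Ka₂ = (C + x)·x / (C − x) = 9.67e-03 → x² + (C + Ka₂)·x − Ka₂·C = 0 → x² + 0.08967·x − 7.736e-04 = 0. x = (−0.08967 + √(0.08967² + 4 × 7.736e-04)) / 2 = 7.9265e-03 M. [H⁺] = C + x = 0.08 + 7.9265e-03 = 8.7927e-02 M. pH = -log(8.7927e-02) = 1.06.

pH = 1.06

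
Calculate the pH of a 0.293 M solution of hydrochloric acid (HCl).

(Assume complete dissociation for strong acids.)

[H⁺] = 0.293 M for strong acid. pH = -log[H⁺] = -log(0.293)

pH = 0.53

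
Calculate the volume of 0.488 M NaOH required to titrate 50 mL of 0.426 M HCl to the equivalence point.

At equivalence: moles acid = moles base. moles HCl = 0.426 × 50/1000 = 0.0213 mol. V_base = moles / 0.488 × 1000 = 43.6 mL.

V_{base} = 43.6 mL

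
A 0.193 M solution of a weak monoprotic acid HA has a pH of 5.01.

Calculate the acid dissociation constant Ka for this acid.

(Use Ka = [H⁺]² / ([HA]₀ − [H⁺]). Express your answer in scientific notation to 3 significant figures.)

[H⁺] = 10^(−pH) = 10^(−5.01) = 9.772e-06 M. For HA ⇌ H⁺ + A⁻, Ka = [H⁺][A⁻]/[HA] = [H⁺]² / ([HA]₀ − [H⁺]) = (9.772e-06)² / (0.193 − 9.772e-06) = 4.95e-10.

K_a = 4.95e-10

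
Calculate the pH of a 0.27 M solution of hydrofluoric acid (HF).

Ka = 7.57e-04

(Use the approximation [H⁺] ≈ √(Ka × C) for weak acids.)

[H⁺] = √(Ka × C) = √(7.57e-04 × 0.27) = 1.4297e-02. pH = -log(1.4297e-02)

pH = 1.84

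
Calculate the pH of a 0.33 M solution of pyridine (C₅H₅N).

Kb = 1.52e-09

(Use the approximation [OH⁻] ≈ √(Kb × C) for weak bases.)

[OH⁻] = √(Kb × C) = √(1.52e-09 × 0.33) = 2.2396e-05. pOH = 4.65, pH = 14 - pOH

pH = 9.35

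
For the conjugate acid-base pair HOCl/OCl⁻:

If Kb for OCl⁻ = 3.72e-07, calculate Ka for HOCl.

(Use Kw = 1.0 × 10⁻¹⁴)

For a conjugate pair Ka × Kb = Kw, so Ka = Kw/Kb = 1.0 × 10⁻¹⁴ / 3.72e-07 = 2.69e-08.

K_a = 2.69e-08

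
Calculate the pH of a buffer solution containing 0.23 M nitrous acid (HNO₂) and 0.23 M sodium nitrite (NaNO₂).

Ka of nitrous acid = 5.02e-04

pKa = -log(5.02e-04) = 3.30. pH = pKa + log([A⁻]/[HA]) = 3.30 + log(0.23/0.23)

pH = 3.30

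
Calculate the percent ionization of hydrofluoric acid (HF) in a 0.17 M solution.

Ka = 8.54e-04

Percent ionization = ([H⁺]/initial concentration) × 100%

Using Ka equilibrium: x² + Ka×x - Ka×C = 0. Solving: [H⁺] = 1.1630e-02. Percent = (1.1630e-02/0.17) × 100

Percent ionization = 6.84%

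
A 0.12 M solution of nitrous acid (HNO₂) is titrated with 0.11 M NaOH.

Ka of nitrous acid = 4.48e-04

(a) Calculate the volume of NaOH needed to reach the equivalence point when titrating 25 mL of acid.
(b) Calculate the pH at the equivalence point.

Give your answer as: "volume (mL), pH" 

moles acid = 0.12 × 25/1000 = 0.003 mol; V_base = moles/0.11 × 1000 = 27.3 mL. At equivalence only the conjugate base is present: [A⁻] = 0.003/0.052 = 5.7391e-02 M. Kb = Kw/Ka = 2.23e-11; [OH⁻] = √(Kb × [A⁻]) = 1.1318e-06; pOH = 5.95; pH = 14 - pOH = 8.05.

V = 27.3 mL, pH = 8.05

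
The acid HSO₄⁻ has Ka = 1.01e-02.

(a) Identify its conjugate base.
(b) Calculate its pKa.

(a) The conjugate base is formed by removing one H⁺ from HSO₄⁻, giving SO₄²⁻. (b) pKa = -log(Ka) = -log(1.01e-02) = 2.00.

Conjugate base: SO₄²⁻; pK_a = 2.00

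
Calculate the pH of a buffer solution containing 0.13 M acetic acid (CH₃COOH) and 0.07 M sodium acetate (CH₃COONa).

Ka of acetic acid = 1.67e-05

pKa = -log(1.67e-05) = 4.78. pH = pKa + log([A⁻]/[HA]) = 4.78 + log(0.07/0.13)

pH = 4.51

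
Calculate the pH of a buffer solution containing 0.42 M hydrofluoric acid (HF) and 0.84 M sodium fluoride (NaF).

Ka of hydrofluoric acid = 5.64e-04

pKa = -log(5.64e-04) = 3.25. pH = pKa + log([A⁻]/[HA]) = 3.25 + log(0.84/0.42)

pH = 3.55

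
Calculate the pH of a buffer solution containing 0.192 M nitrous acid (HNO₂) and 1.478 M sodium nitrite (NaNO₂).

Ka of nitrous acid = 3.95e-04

pKa = -log(3.95e-04) = 3.40. pH = pKa + log([A⁻]/[HA]) = 3.40 + log(1.478/0.192)

pH = 4.29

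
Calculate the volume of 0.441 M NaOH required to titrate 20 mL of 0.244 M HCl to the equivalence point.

At equivalence: moles acid = moles base. moles HCl = 0.244 × 20/1000 = 0.00488 mol. V_base = moles / 0.441 × 1000 = 11.1 mL.

V_{base} = 11.1 mL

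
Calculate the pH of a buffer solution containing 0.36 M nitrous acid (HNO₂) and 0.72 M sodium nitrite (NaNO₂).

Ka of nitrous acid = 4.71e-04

pKa = -log(4.71e-04) = 3.33. pH = pKa + log([A⁻]/[HA]) = 3.33 + log(0.72/0.36)

pH = 3.63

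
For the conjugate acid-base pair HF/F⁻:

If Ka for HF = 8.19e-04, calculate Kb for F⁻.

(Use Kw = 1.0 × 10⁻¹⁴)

For a conjugate pair Ka × Kb = Kw, so Kb = Kw/Ka = 1.0 × 10⁻¹⁴ / 8.19e-04 = 1.22e-11.

K_b = 1.22e-11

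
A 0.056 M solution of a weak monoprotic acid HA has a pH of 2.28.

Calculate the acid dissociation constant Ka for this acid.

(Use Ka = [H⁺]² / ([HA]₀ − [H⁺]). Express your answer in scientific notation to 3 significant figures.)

[H⁺] = 10^(−pH) = 10^(−2.28) = 5.248e-03 M. For HA ⇌ H⁺ + A⁻, Ka = [H⁺][A⁻]/[HA] = [H⁺]² / ([HA]₀ − [H⁺]) = (5.248e-03)² / (0.056 − 5.248e-03) = 5.43e-04.

K_a = 5.43e-04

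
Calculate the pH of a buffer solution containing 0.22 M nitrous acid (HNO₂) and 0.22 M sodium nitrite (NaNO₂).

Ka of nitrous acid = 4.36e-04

pKa = -log(4.36e-04) = 3.36. pH = pKa + log([A⁻]/[HA]) = 3.36 + log(0.22/0.22)

pH = 3.36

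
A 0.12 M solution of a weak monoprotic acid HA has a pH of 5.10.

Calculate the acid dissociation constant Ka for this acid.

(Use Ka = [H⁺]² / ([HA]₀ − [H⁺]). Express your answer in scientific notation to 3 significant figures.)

[H⁺] = 10^(−pH) = 10^(−5.10) = 7.943e-06 M. For HA ⇌ H⁺ + A⁻, Ka = [H⁺][A⁻]/[HA] = [H⁺]² / ([HA]₀ − [H⁺]) = (7.943e-06)² / (0.12 − 7.943e-06) = 5.26e-10.

K_a = 5.26e-10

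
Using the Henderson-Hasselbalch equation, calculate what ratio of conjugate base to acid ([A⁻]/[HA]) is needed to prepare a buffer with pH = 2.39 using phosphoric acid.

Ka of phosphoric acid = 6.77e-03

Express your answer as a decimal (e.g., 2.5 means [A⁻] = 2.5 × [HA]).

pKa = -log(6.77e-03) = 2.1694. pH = pKa + log([A⁻]/[HA]), so log([A⁻]/[HA]) = pH − pKa = 2.39 − 2.1694 = 0.2206. [A⁻]/[HA] = 10^(0.2206) = 1.66

[A⁻]/[HA] = 1.66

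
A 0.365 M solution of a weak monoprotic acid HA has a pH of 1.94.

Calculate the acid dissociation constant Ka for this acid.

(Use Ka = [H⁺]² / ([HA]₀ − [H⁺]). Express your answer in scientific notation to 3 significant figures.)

[H⁺] = 10^(−pH) = 10^(−1.94) = 1.148e-02 M. For HA ⇌ H⁺ + A⁻, Ka = [H⁺][A⁻]/[HA] = [H⁺]² / ([HA]₀ − [H⁺]) = (1.148e-02)² / (0.365 − 1.148e-02) = 3.73e-04.

K_a = 3.73e-04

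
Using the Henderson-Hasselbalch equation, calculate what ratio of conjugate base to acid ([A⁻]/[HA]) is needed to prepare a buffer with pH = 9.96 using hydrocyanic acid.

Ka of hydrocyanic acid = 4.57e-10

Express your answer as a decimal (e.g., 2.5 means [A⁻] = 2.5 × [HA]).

pKa = -log(4.57e-10) = 9.3401. pH = pKa + log([A⁻]/[HA]), so log([A⁻]/[HA]) = pH − pKa = 9.96 − 9.3401 = 0.6199. [A⁻]/[HA] = 10^(0.6199) = 4.17

[A⁻]/[HA] = 4.17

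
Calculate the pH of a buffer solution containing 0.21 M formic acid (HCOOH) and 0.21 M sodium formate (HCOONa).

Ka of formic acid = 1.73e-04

pKa = -log(1.73e-04) = 3.76. pH = pKa + log([A⁻]/[HA]) = 3.76 + log(0.21/0.21)

pH = 3.76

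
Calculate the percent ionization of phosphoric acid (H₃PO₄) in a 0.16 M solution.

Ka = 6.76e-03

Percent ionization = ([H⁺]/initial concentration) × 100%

Using Ka equilibrium: x² + Ka×x - Ka×C = 0. Solving: [H⁺] = 2.9681e-02. Percent = (2.9681e-02/0.16) × 100

Percent ionization = 18.6%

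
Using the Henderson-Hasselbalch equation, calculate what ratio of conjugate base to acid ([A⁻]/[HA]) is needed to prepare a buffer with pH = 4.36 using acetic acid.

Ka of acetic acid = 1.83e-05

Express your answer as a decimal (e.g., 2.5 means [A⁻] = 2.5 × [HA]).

pKa = -log(1.83e-05) = 4.7375. pH = pKa + log([A⁻]/[HA]), so log([A⁻]/[HA]) = pH − pKa = 4.36 − 4.7375 = -0.3775. [A⁻]/[HA] = 10^(-0.3775) = 0.419

[A⁻]/[HA] = 0.419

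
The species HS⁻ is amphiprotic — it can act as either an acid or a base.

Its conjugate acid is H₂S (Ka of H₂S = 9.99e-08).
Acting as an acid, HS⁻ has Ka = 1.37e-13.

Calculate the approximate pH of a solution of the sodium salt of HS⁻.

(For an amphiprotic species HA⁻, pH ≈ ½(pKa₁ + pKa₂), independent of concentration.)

pKa₁ = -log(9.99e-08) = 7.00; pKa₂ = -log(1.37e-13) = 12.86. For an amphiprotic species, pH ≈ ½(pKa₁ + pKa₂) = ½(7.00 + 12.86) = 9.93.

pH = 9.93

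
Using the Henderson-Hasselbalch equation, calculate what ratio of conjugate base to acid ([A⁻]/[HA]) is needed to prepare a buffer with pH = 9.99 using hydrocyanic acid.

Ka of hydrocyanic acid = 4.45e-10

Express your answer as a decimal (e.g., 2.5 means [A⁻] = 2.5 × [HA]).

pKa = -log(4.45e-10) = 9.3516. pH = pKa + log([A⁻]/[HA]), so log([A⁻]/[HA]) = pH − pKa = 9.99 − 9.3516 = 0.6384. [A⁻]/[HA] = 10^(0.6384) = 4.35

[A⁻]/[HA] = 4.35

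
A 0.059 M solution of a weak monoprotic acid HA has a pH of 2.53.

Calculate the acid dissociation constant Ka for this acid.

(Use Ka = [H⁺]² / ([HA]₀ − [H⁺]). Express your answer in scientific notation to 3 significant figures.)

[H⁺] = 10^(−pH) = 10^(−2.53) = 2.951e-03 M. For HA ⇌ H⁺ + A⁻, Ka = [H⁺][A⁻]/[HA] = [H⁺]² / ([HA]₀ − [H⁺]) = (2.951e-03)² / (0.059 − 2.951e-03) = 1.55e-04.

K_a = 1.55e-04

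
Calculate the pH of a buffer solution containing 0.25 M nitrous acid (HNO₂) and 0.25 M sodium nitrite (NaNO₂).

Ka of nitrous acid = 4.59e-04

pKa = -log(4.59e-04) = 3.34. pH = pKa + log([A⁻]/[HA]) = 3.34 + log(0.25/0.25)

pH = 3.34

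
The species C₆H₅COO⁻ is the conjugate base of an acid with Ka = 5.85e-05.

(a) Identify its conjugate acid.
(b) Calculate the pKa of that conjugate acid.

(a) The conjugate acid is formed by adding one H⁺ to C₆H₅COO⁻, giving C₆H₅COOH. (b) pKa = -log(Ka) = -log(5.85e-05) = 4.23.

Conjugate acid: C₆H₅COOH; pK_a = 4.23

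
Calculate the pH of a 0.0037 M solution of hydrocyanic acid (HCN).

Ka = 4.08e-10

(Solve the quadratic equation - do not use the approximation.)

x² + Ka×x - Ka×C = 0. Using quadratic formula: [H⁺] = 1.2285e-06

pH = 5.91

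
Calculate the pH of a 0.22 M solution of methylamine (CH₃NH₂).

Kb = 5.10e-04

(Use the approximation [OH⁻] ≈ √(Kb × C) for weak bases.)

[OH⁻] = √(Kb × C) = √(5.10e-04 × 0.22) = 1.0592e-02. pOH = 1.98, pH = 14 - pOH

pH = 12.02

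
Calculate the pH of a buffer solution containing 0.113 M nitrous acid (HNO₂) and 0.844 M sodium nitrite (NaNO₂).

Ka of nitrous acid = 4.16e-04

pKa = -log(4.16e-04) = 3.38. pH = pKa + log([A⁻]/[HA]) = 3.38 + log(0.844/0.113)

pH = 4.25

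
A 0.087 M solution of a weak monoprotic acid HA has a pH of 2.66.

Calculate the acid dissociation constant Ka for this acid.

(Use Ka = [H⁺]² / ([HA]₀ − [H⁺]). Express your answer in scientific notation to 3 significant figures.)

[H⁺] = 10^(−pH) = 10^(−2.66) = 2.188e-03 M. For HA ⇌ H⁺ + A⁻, Ka = [H⁺][A⁻]/[HA] = [H⁺]² / ([HA]₀ − [H⁺]) = (2.188e-03)² / (0.087 − 2.188e-03) = 5.64e-05.

K_a = 5.64e-05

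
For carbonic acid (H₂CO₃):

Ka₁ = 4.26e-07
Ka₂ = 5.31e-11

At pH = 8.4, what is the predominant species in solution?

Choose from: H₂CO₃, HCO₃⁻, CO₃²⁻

pKa₁ = 6.37, pKa₂ = 10.27. For a polyprotic acid the predominant species crosses at each pKa: below pKa_n the protonated form dominates, above it the deprotonated form does. At pH = 8.4, the predominant species is HCO₃⁻.

HCO₃⁻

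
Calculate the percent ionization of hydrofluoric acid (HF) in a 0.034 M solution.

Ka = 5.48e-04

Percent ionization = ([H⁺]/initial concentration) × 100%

Using Ka equilibrium: x² + Ka×x - Ka×C = 0. Solving: [H⁺] = 4.0512e-03. Percent = (4.0512e-03/0.034) × 100

Percent ionization = 11.9%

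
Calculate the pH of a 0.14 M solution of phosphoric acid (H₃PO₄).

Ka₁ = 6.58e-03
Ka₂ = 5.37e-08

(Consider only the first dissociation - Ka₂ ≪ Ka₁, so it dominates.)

First dissociation dominates. From Ka₁ = [H⁺][HA⁻]/[H₂A], x² + Ka₁·x − Ka₁·C = 0 with C = 0.14 M and Ka₁ = 6.58e-03. Solving: [H⁺] = (−Ka₁ + √(Ka₁² + 4·Ka₁·C)) / 2 = 2.7239e-02 M. pH = -log(2.7239e-02) = 1.56.

pH = 1.56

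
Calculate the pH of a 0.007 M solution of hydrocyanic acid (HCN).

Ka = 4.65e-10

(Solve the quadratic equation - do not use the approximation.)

x² + Ka×x - Ka×C = 0. Using quadratic formula: [H⁺] = 1.8039e-06

pH = 5.74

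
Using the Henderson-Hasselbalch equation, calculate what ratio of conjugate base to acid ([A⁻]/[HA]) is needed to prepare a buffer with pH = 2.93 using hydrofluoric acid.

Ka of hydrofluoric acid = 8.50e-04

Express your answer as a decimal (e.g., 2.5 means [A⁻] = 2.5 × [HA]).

pKa = -log(8.50e-04) = 3.0706. pH = pKa + log([A⁻]/[HA]), so log([A⁻]/[HA]) = pH − pKa = 2.93 − 3.0706 = -0.1406. [A⁻]/[HA] = 10^(-0.1406) = 0.723

[A⁻]/[HA] = 0.723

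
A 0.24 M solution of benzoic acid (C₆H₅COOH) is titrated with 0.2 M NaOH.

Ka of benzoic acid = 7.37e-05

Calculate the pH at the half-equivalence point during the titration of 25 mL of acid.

At half-equivalence [HA] = [A⁻], so Henderson-Hasselbalch gives pH = pKa = -log(7.37e-05) = 4.13.

pH = pKa = 4.13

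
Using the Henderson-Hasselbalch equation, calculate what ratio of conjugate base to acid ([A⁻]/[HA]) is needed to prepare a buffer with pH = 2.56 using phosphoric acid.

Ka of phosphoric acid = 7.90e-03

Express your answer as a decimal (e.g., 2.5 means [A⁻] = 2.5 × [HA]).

pKa = -log(7.90e-03) = 2.1024. pH = pKa + log([A⁻]/[HA]), so log([A⁻]/[HA]) = pH − pKa = 2.56 − 2.1024 = 0.4576. [A⁻]/[HA] = 10^(0.4576) = 2.87

[A⁻]/[HA] = 2.87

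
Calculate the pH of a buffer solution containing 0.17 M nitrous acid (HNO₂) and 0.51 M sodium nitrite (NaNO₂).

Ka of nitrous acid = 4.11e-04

pKa = -log(4.11e-04) = 3.39. pH = pKa + log([A⁻]/[HA]) = 3.39 + log(0.51/0.17)

pH = 3.86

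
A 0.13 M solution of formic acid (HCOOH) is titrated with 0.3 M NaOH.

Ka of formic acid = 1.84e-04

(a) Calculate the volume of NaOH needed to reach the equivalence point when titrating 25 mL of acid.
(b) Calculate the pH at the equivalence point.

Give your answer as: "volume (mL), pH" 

moles acid = 0.13 × 25/1000 = 0.00325 mol; V_base = moles/0.3 × 1000 = 10.8 mL. At equivalence only the conjugate base is present: [A⁻] = 0.00325/0.036 = 9.0698e-02 M. Kb = Kw/Ka = 5.43e-11; [OH⁻] = √(Kb × [A⁻]) = 2.2202e-06; pOH = 5.65; pH = 14 - pOH = 8.35.

V = 10.8 mL, pH = 8.35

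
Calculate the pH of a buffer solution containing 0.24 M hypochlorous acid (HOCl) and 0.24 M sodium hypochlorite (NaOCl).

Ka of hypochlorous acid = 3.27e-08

pKa = -log(3.27e-08) = 7.49. pH = pKa + log([A⁻]/[HA]) = 7.49 + log(0.24/0.24)

pH = 7.49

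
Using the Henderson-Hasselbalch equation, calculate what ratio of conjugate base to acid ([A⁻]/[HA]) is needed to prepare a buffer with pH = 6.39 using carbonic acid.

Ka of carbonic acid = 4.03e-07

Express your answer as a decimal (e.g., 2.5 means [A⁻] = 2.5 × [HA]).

pKa = -log(4.03e-07) = 6.3947. pH = pKa + log([A⁻]/[HA]), so log([A⁻]/[HA]) = pH − pKa = 6.39 − 6.3947 = -0.0047. [A⁻]/[HA] = 10^(-0.0047) = 0.989

[A⁻]/[HA] = 0.989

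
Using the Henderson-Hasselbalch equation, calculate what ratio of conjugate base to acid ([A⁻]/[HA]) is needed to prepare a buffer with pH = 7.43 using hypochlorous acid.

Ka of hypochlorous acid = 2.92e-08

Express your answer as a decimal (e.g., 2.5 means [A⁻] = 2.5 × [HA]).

pKa = -log(2.92e-08) = 7.5346. pH = pKa + log([A⁻]/[HA]), so log([A⁻]/[HA]) = pH − pKa = 7.43 − 7.5346 = -0.1046. [A⁻]/[HA] = 10^(-0.1046) = 0.786

[A⁻]/[HA] = 0.786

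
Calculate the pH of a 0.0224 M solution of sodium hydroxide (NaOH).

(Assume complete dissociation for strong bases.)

[OH⁻] = 0.0224 M for strong base. pOH = -log[OH⁻] = 1.65, pH = 14 - pOH

pH = 12.35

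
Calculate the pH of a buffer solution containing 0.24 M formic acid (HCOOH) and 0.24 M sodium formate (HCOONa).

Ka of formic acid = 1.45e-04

pKa = -log(1.45e-04) = 3.84. pH = pKa + log([A⁻]/[HA]) = 3.84 + log(0.24/0.24)

pH = 3.84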